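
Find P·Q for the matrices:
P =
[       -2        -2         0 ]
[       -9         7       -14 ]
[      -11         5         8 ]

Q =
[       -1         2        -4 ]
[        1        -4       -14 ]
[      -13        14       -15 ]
PQ =
[        0         4        36 ]
[      198      -242       148 ]
[      -88        70      -146 ]

Matrix multiplication: (PQ)[i][j] = sum over k of P[i][k] * Q[k][j].
  (PQ)[0][0] = (-2)*(-1) + (-2)*(1) + (0)*(-13) = 0
  (PQ)[0][1] = (-2)*(2) + (-2)*(-4) + (0)*(14) = 4
  (PQ)[0][2] = (-2)*(-4) + (-2)*(-14) + (0)*(-15) = 36
  (PQ)[1][0] = (-9)*(-1) + (7)*(1) + (-14)*(-13) = 198
  (PQ)[1][1] = (-9)*(2) + (7)*(-4) + (-14)*(14) = -242
  (PQ)[1][2] = (-9)*(-4) + (7)*(-14) + (-14)*(-15) = 148
  (PQ)[2][0] = (-11)*(-1) + (5)*(1) + (8)*(-13) = -88
  (PQ)[2][1] = (-11)*(2) + (5)*(-4) + (8)*(14) = 70
  (PQ)[2][2] = (-11)*(-4) + (5)*(-14) + (8)*(-15) = -146
PQ =
[        0         4        36 ]
[      198      -242       148 ]
[      -88        70      -146 ]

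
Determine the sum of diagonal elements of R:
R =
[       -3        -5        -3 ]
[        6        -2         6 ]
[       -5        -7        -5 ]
tr(R) = -3 - 2 - 5 = -10

The trace of a square matrix is the sum of its diagonal entries.
Diagonal entries of R: R[0][0] = -3, R[1][1] = -2, R[2][2] = -5.
tr(R) = -3 - 2 - 5 = -10.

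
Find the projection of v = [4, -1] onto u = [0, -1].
[0, -1]

The projection of v onto u is proj_u(v) = ((v·u) / (u·u)) · u.
v·u = (4)*(0) + (-1)*(-1) = 1.
u·u = (0)*(0) + (-1)*(-1) = 1.
coefficient = 1 / 1 = 1.
proj_u(v) = 1 · [0, -1] = [0, -1].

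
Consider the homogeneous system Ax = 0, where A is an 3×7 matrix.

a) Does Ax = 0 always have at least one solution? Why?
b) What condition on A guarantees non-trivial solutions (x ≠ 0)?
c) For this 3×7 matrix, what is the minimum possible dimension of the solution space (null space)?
a) Yes, x = 0 is always a solution. b) When A has linearly dependent columns (rank < n). c) Minimum nullity = 4.

a) x = 0 satisfies A·0 = 0, so the zero vector is always a solution.
b) Non-trivial solutions exist iff the columns of A are linearly dependent, equivalently rank(A) < n (the number of columns).
c) By rank-nullity, rank(A) + nullity(A) = n = 7. Since A has only 3 rows, rank(A) ≤ 3, so nullity(A) ≥ 7 - 3 = 4.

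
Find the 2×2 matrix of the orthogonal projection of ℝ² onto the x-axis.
[[1, 0], [0, 0]]

The orthogonal projection onto the line spanned by a nonzero vector u = (a, b) has matrix P = (u uᵀ) / (uᵀ u) = (1/(a² + b²)) · [[a², ab], [ab, b²]].
Here u = (1, 0), so a² + b² = 1 + 0 = 1.
P = (1/1) · [[1, 0], [0, 0]] = [[1, 0], [0, 0]].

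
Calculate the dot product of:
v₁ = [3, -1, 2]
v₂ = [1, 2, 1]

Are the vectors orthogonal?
3, No

The dot product is the sum of products of corresponding components.
v₁·v₂ = (3)*(1) + (-1)*(2) + (2)*(1) = 3 - 2 + 2 = 3.
Two vectors are orthogonal iff their dot product is 0; here the dot product is 3, so the vectors are not orthogonal.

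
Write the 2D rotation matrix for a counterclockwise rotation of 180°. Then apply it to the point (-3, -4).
R = [[-1, 0], [0, -1]]; R·(-3, -4) = (3, 4)

Rotation matrix formula: R(θ) = [[cos θ, -sin θ], [sin θ, cos θ]]
For θ = 180°:
cos(180°) = -1
sin(180°) = 0
R = [[-1, 0], [0, -1]]
Apply to (-3, -4): [-1·-3 + (0)·-4, 0·-3 + -1·-4] = (3, 4)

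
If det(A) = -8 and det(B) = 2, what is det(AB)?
-16

Use the multiplicative property of determinants: det(AB) = det(A)*det(B).
det(AB) = (-8)*(2) = -16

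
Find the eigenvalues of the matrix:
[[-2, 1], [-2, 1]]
λ = -1 and λ = 0

Characteristic equation: det(A - λI) = 0
λ² - (trace)λ + (det) = 0
λ² - (-1)λ + (0) = 0
λ² + 1λ + 0 = 0
Solving: λ = -1, 0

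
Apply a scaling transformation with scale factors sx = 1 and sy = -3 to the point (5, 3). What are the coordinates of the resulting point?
(5, -9)

Scaling matrix:
[[1, 0], [0, -3]]
Result: (5 × 1, 3 × -3) = (5, -9)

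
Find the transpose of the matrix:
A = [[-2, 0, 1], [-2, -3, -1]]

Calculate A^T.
[[-2, -2], [0, -3], [1, -1]]

The transpose sends entry (i,j) to (j,i); rows become columns.
Row 0 of A: [-2, 0, 1] -> column 0 of A^T.
Row 1 of A: [-2, -3, -1] -> column 1 of A^T.
A^T = [[-2, -2], [0, -3], [1, -1]]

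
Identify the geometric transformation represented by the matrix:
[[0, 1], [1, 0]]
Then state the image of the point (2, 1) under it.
reflection across the line y = x; image of (2, 1) is (1, 2)

This is a symmetric orthogonal matrix with determinant -1, which characterizes a reflection in ℝ².
The matrix [[0, 1], [1, 0]] represents: reflection across the line y = x.
Applying it to (2, 1): [0·2 + 1·1, 1·2 + 0·1] = (1, 2).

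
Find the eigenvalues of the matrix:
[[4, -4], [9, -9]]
λ = -5 and λ = 0

Characteristic equation: det(A - λI) = 0
λ² - (trace)λ + (det) = 0
λ² - (-5)λ + (0) = 0
λ² + 5λ + 0 = 0
Solving: λ = -5, 0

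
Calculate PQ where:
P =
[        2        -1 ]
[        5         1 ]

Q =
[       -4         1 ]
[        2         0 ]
PQ =
[      -10         2 ]
[      -18         5 ]

Matrix multiplication: (PQ)[i][j] = sum over k of P[i][k] * Q[k][j].
  (PQ)[0][0] = (2)*(-4) + (-1)*(2) = -10
  (PQ)[0][1] = (2)*(1) + (-1)*(0) = 2
  (PQ)[1][0] = (5)*(-4) + (1)*(2) = -18
  (PQ)[1][1] = (5)*(1) + (1)*(0) = 5
PQ =
[      -10         2 ]
[      -18         5 ]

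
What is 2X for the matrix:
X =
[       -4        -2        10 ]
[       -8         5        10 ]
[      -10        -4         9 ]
2X =
[       -8        -4        20 ]
[      -16        10        20 ]
[      -20        -8        18 ]

Scalar multiplication is elementwise: (2X)[i][j] = 2 * X[i][j].
  (2X)[0][0] = 2 * (-4) = -8
  (2X)[0][1] = 2 * (-2) = -4
  (2X)[0][2] = 2 * (10) = 20
  (2X)[1][0] = 2 * (-8) = -16
  (2X)[1][1] = 2 * (5) = 10
  (2X)[1][2] = 2 * (10) = 20
  (2X)[2][0] = 2 * (-10) = -20
  (2X)[2][1] = 2 * (-4) = -8
  (2X)[2][2] = 2 * (9) = 18
2X =
[       -8        -4        20 ]
[      -16        10        20 ]
[      -20        -8        18 ]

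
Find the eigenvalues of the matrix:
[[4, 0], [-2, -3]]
λ = -3 and λ = 4

Characteristic equation: det(A - λI) = 0
λ² - (trace)λ + (det) = 0
λ² - (1)λ + (-12) = 0
λ² - 1λ - 12 = 0
Solving: λ = -3, 4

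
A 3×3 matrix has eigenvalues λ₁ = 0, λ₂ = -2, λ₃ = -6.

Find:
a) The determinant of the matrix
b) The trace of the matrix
det = 0, trace = -8

Two standard eigenvalue identities:
- det(A) equals the product of the eigenvalues (counted with multiplicity).
- trace(A) equals the sum of the eigenvalues.
det(A) = (0)*(-2)*(-6) = 0.
trace(A) = 0 - 2 - 6 = -8.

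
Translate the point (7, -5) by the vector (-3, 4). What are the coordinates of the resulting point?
(4, -1)

Translation by (-3, 4):
x' = 7 + -3 = 4
y' = -5 + 4 = -1
Homogeneous matrix: [[1, 0, -3], [0, 1, 4], [0, 0, 1]]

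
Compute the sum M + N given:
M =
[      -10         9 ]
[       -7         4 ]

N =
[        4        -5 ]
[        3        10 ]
M + N =
[       -6         4 ]
[       -4        14 ]

Matrix addition is elementwise: (M+N)[i][j] = M[i][j] + N[i][j].
  (M+N)[0][0] = (-10) + (4) = -6
  (M+N)[0][1] = (9) + (-5) = 4
  (M+N)[1][0] = (-7) + (3) = -4
  (M+N)[1][1] = (4) + (10) = 14
M + N =
[       -6         4 ]
[       -4        14 ]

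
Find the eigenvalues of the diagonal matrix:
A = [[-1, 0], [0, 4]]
λ₁ = -1, λ₂ = 4

The characteristic polynomial of A is det(A - λI) = (-1 - λ)(4 - λ) = 0.
The roots are λ = -1 and λ = 4, so the eigenvalues are the diagonal entries.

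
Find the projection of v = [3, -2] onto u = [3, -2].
[3, -2]

The projection of v onto u is proj_u(v) = ((v·u) / (u·u)) · u.
v·u = (3)*(3) + (-2)*(-2) = 13.
u·u = (3)*(3) + (-2)*(-2) = 13.
coefficient = 13 / 13 = 1.
proj_u(v) = 1 · [3, -2] = [3, -2].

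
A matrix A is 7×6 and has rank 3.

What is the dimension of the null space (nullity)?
3

The rank-nullity theorem for an m×n matrix states:
rank(A) + nullity(A) = n (the number of columns).
Here n = 6 and rank(A) = 3, so nullity(A) = 6 - 3 = 3.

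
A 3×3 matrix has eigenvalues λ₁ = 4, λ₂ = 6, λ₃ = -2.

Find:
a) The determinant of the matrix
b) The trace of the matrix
det = -48, trace = 8

Two standard eigenvalue identities:
- det(A) equals the product of the eigenvalues (counted with multiplicity).
- trace(A) equals the sum of the eigenvalues.
det(A) = (4)*(6)*(-2) = -48.
trace(A) = 4 + 6 - 2 = 8.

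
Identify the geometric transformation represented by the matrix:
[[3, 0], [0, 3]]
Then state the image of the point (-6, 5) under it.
uniform scaling by factor 3; image of (-6, 5) is (-18, 15)

This is a diagonal matrix with equal entries 3, so it scales both axes by the same factor 3.
The matrix [[3, 0], [0, 3]] represents: uniform scaling by factor 3.
Applying it to (-6, 5): [3·-6 + 0·5, 0·-6 + 3·5] = (-18, 15).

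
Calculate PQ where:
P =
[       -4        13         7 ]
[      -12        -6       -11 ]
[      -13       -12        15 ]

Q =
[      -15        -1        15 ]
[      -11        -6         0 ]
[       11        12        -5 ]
PQ =
[       -6        10       -95 ]
[      125       -84      -125 ]
[      492       265      -270 ]

Matrix multiplication: (PQ)[i][j] = sum over k of P[i][k] * Q[k][j].
  (PQ)[0][0] = (-4)*(-15) + (13)*(-11) + (7)*(11) = -6
  (PQ)[0][1] = (-4)*(-1) + (13)*(-6) + (7)*(12) = 10
  (PQ)[0][2] = (-4)*(15) + (13)*(0) + (7)*(-5) = -95
  (PQ)[1][0] = (-12)*(-15) + (-6)*(-11) + (-11)*(11) = 125
  (PQ)[1][1] = (-12)*(-1) + (-6)*(-6) + (-11)*(12) = -84
  (PQ)[1][2] = (-12)*(15) + (-6)*(0) + (-11)*(-5) = -125
  (PQ)[2][0] = (-13)*(-15) + (-12)*(-11) + (15)*(11) = 492
  (PQ)[2][1] = (-13)*(-1) + (-12)*(-6) + (15)*(12) = 265
  (PQ)[2][2] = (-13)*(15) + (-12)*(0) + (15)*(-5) = -270
PQ =
[       -6        10       -95 ]
[      125       -84      -125 ]
[      492       265      -270 ]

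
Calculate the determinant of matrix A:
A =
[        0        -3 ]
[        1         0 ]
det(A) = 3

For a 2×2 matrix [[a, b], [c, d]], det = a*d - b*c.
det(A) = (0)*(0) - (-3)*(1) = 0 + 3 = 3.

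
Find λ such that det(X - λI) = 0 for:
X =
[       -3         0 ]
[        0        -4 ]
λ = -4, -3

Solve det(X - λI) = 0. For a 2×2 matrix the characteristic equation is λ² - (trace)λ + det = 0.
trace(X) = a + d = -3 - 4 = -7.
det(X) = a*d - b*c = (-3)*(-4) - (0)*(0) = 12 - 0 = 12.
Characteristic equation: λ² - (-7)λ + (12) = 0.
Discriminant = (-7)² - 4*(12) = 49 - 48 = 1.
λ = (-7 ± √1) / 2 = (-7 ± 1) / 2 = -4, -3.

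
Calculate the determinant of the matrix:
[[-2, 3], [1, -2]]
1

For a 2×2 matrix [[a, b], [c, d]], det = ad - bc
det = (-2)(-2) - (3)(1) = 4 - 3 = 1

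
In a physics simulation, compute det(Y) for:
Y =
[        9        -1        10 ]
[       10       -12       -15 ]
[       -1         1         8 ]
det(Y) = -684

Expand along row 0 (cofactor expansion): det(Y) = a*(e*i - f*h) - b*(d*i - f*g) + c*(d*h - e*g), where the 3×3 is [[a, b, c], [d, e, f], [g, h, i]].
Minor M_00 = (-12)*(8) - (-15)*(1) = -96 + 15 = -81.
Minor M_01 = (10)*(8) - (-15)*(-1) = 80 - 15 = 65.
Minor M_02 = (10)*(1) - (-12)*(-1) = 10 - 12 = -2.
det(Y) = (9)*(-81) - (-1)*(65) + (10)*(-2) = -729 + 65 - 20 = -684.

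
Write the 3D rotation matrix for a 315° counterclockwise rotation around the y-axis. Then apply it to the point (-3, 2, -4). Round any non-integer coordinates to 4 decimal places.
R = [[√2/2, 0, -√2/2], [0, 1, 0], [√2/2, 0, √2/2]]; R·(-3, 2, -4) = (0.7071, 2.0000, -4.9497)

Rotation matrix for 315° around y-axis:
cos(315°) = √2/2, sin(315°) = -√2/2
R = [[√2/2, 0, -√2/2], [0, 1, 0], [√2/2, 0, √2/2]]
Apply to (-3, 2, -4): R·[-3, 2, -4]ᵀ = (0.7071, 2.0000, -4.9497)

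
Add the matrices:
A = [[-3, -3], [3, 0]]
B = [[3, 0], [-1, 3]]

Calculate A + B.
[[0, -3], [2, 3]]

Add corresponding elements:
(-3)+(3)=0
(-3)+(0)=-3
(3)+(-1)=2
(0)+(3)=3
A + B = [[0, -3], [2, 3]]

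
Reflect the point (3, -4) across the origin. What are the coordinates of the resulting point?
(-3, 4)

Reflection across origin: (3, -4) → (-3, 4)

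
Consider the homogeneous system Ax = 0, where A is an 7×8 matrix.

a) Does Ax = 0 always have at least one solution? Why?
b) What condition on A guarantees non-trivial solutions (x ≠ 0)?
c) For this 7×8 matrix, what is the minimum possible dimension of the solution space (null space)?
a) Yes, x = 0 is always a solution. b) When A has linearly dependent columns (rank < n). c) Minimum nullity = 1.

a) x = 0 satisfies A·0 = 0, so the zero vector is always a solution.
b) Non-trivial solutions exist iff the columns of A are linearly dependent, equivalently rank(A) < n (the number of columns).
c) By rank-nullity, rank(A) + nullity(A) = n = 8. Since A has only 7 rows, rank(A) ≤ 7, so nullity(A) ≥ 8 - 7 = 1.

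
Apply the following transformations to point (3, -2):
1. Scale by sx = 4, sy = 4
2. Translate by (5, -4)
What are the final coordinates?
(17, -12)

Step 1: Scale (3, -2) by (sx, sy) = (4, 4) → (12, -8)
Step 2: Translate by (5, -4) → (17, -12)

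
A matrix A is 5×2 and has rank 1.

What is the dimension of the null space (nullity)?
1

The rank-nullity theorem for an m×n matrix states:
rank(A) + nullity(A) = n (the number of columns).
Here n = 2 and rank(A) = 1, so nullity(A) = 2 - 1 = 1.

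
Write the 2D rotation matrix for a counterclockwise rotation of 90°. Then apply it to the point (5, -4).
R = [[0, -1], [1, 0]]; R·(5, -4) = (4, 5)

Rotation matrix formula: R(θ) = [[cos θ, -sin θ], [sin θ, cos θ]]
For θ = 90°:
cos(90°) = 0
sin(90°) = 1
R = [[0, -1], [1, 0]]
Apply to (5, -4): [0·5 + (-1)·-4, 1·5 + 0·-4] = (4, 5)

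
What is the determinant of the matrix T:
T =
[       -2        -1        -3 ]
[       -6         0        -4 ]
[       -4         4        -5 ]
det(T) = 54

Expand along row 0 (cofactor expansion): det(T) = a*(e*i - f*h) - b*(d*i - f*g) + c*(d*h - e*g), where the 3×3 is [[a, b, c], [d, e, f], [g, h, i]].
Minor M_00 = (0)*(-5) - (-4)*(4) = 0 + 16 = 16.
Minor M_01 = (-6)*(-5) - (-4)*(-4) = 30 - 16 = 14.
Minor M_02 = (-6)*(4) - (0)*(-4) = -24 - 0 = -24.
det(T) = (-2)*(16) - (-1)*(14) + (-3)*(-24) = -32 + 14 + 72 = 54.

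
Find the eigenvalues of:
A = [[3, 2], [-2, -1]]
λ = 1, 1

Solve det(A - λI) = 0. For a 2×2 matrix this is λ² - (trace)λ + det = 0.
trace(A) = 3 - 1 = 2.
det(A) = (3)*(-1) - (2)*(-2) = -3 + 4 = 1.
Characteristic equation: λ² - (2)λ + (1) = 0.
Discriminant: (2)² - 4*(1) = 4 - 4 = 0.
Roots: λ = (2 ± √0) / 2 = 1, 1.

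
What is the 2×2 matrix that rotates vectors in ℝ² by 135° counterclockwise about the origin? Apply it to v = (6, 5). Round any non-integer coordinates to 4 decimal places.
R = [[-√2/2, -√2/2], [√2/2, -√2/2]]; R·v = (-7.7782, 0.7071)

A counterclockwise rotation by angle θ in ℝ² has matrix R(θ) = [[cos θ, -sin θ], [sin θ, cos θ]].
For θ = 135°: cos θ = -√2/2, sin θ = √2/2.
R(135°) = [[-√2/2, -√2/2], [√2/2, -√2/2]].
R·v = [-√2/2·6 + (-√2/2)·5, √2/2·6 + -√2/2·5] = (-7.7782, 0.7071).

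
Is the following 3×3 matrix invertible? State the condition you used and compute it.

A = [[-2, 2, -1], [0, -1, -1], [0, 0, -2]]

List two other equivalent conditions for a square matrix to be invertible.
Yes, invertible; det(A) = -4 ≠ 0. Equivalent conditions: rank(A) = 3; Ax = 0 has only the trivial solution; 0 is not an eigenvalue; the columns of A are linearly independent.

To check invertibility, compute det(A).
The given matrix is triangular, so det(A) equals the product of its diagonal entries = -4 ≠ 0.
Since det(A) ≠ 0, A is invertible.
Equivalent conditions for a square matrix A to be invertible:
- rank(A) = 3 (full rank).
- The homogeneous system Ax = 0 has only the trivial solution x = 0.
- 0 is not an eigenvalue of A.
- The columns (equivalently rows) of A are linearly independent.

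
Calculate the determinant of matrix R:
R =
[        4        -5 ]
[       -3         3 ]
det(R) = -3

For a 2×2 matrix [[a, b], [c, d]], det = a*d - b*c.
det(R) = (4)*(3) - (-5)*(-3) = 12 - 15 = -3.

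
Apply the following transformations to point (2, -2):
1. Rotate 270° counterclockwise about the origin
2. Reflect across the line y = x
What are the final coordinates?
(-2, -2)

Step 1: Rotate 270° → (-2, -2)
Step 2: Reflect across the line y = x → (-2, -2)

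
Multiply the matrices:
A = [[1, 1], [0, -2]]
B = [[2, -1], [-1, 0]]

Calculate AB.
[[1, -1], [2, 0]]

Each entry (i,j) of AB = sum over k of A[i][k]*B[k][j].
(AB)[0][0] = (1)*(2) + (1)*(-1) = 1
(AB)[0][1] = (1)*(-1) + (1)*(0) = -1
(AB)[1][0] = (0)*(2) + (-2)*(-1) = 2
(AB)[1][1] = (0)*(-1) + (-2)*(0) = 0
AB = [[1, -1], [2, 0]]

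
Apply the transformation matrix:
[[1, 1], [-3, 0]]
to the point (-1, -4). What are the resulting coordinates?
(-5, 3)

Matrix multiplication:
[[1, 1], [-3, 0]] × [-1, -4]ᵀ
= [1×-1 + 1×-4, -3×-1 + 0×-4]ᵀ
= [-5.0000, 3.0000]ᵀ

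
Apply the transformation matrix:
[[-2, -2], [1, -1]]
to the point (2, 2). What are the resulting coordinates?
(-8, 0)

Matrix multiplication:
[[-2, -2], [1, -1]] × [2, 2]ᵀ
= [-2×2 + -2×2, 1×2 + -1×2]ᵀ
= [-8.0000, 0.0000]ᵀ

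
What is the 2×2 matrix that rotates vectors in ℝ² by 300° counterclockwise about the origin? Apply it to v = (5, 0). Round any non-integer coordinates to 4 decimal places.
R = [[1/2, √3/2], [-√3/2, 1/2]]; R·v = (2.5000, -4.3301)

A counterclockwise rotation by angle θ in ℝ² has matrix R(θ) = [[cos θ, -sin θ], [sin θ, cos θ]].
For θ = 300°: cos θ = 1/2, sin θ = -√3/2.
R(300°) = [[1/2, √3/2], [-√3/2, 1/2]].
R·v = [1/2·5 + (√3/2)·0, -√3/2·5 + 1/2·0] = (2.5000, -4.3301).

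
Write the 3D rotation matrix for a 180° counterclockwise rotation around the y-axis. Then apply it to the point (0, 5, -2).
R = [[-1, 0, 0], [0, 1, 0], [0, 0, -1]]; R·(0, 5, -2) = (0, 5, 2)

Rotation matrix for 180° around y-axis:
cos(180°) = -1, sin(180°) = 0
R = [[-1, 0, 0], [0, 1, 0], [0, 0, -1]]
Apply to (0, 5, -2): R·[0, 5, -2]ᵀ = (0, 5, 2)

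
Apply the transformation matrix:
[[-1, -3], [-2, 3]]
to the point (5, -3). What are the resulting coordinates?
(4, -19)

Matrix multiplication:
[[-1, -3], [-2, 3]] × [5, -3]ᵀ
= [-1×5 + -3×-3, -2×5 + 3×-3]ᵀ
= [4.0000, -19.0000]ᵀ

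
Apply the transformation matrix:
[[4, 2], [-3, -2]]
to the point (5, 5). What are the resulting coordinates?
(30, -25)

Matrix multiplication:
[[4, 2], [-3, -2]] × [5, 5]ᵀ
= [4×5 + 2×5, -3×5 + -2×5]ᵀ
= [30.0000, -25.0000]ᵀ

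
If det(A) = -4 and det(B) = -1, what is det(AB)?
4

Use the multiplicative property of determinants: det(AB) = det(A)*det(B).
det(AB) = (-4)*(-1) = 4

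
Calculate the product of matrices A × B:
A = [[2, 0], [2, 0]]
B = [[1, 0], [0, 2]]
[[2, 0], [2, 0]]

Matrix multiplication:
C[0][0] = 2×1 + 0×0 = 2
C[0][1] = 2×0 + 0×2 = 0
C[1][0] = 2×1 + 0×0 = 2
C[1][1] = 2×0 + 0×2 = 0
Result: [[2, 0], [2, 0]]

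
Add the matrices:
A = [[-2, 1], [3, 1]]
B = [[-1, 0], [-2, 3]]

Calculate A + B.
[[-3, 1], [1, 4]]

Add corresponding elements:
(-2)+(-1)=-3
(1)+(0)=1
(3)+(-2)=1
(1)+(3)=4
A + B = [[-3, 1], [1, 4]]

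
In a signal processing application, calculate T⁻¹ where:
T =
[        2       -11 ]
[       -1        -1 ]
det(T) = -13
T⁻¹ =
[     1/13    -11/13 ]
[    -1/13     -2/13 ]

For a 2×2 matrix T = [[a, b], [c, d]] with det(T) ≠ 0, T⁻¹ = (1/det(T)) * [[d, -b], [-c, a]].
det(T) = (2)*(-1) - (-11)*(-1) = -2 - 11 = -13.
T⁻¹ = (1/-13) * [[-1, 11], [1, 2]].
Dividing each entry by -13 and reducing:
T⁻¹ =
[     1/13    -11/13 ]
[    -1/13     -2/13 ]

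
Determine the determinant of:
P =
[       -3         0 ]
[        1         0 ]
det(P) = 0

For a 2×2 matrix [[a, b], [c, d]], det = a*d - b*c.
det(P) = (-3)*(0) - (0)*(1) = 0 - 0 = 0.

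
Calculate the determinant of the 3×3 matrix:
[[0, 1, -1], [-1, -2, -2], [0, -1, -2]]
-3

Expansion along first row:
det = 0·det([[-2,-2],[-1,-2]]) - 1·det([[-1,-2],[0,-2]]) + -1·det([[-1,-2],[0,-1]])
    = 0·(-2·-2 - -2·-1) - 1·(-1·-2 - -2·0) + -1·(-1·-1 - -2·0)
    = 0·2 - 1·2 + -1·1
    = 0 + -2 + -1 = -3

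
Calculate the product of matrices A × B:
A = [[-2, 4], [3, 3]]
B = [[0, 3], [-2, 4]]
[[-8, 10], [-6, 21]]

Matrix multiplication:
C[0][0] = -2×0 + 4×-2 = -8
C[0][1] = -2×3 + 4×4 = 10
C[1][0] = 3×0 + 3×-2 = -6
C[1][1] = 3×3 + 3×4 = 21
Result: [[-8, 10], [-6, 21]]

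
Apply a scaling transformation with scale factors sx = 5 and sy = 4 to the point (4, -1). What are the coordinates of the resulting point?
(20, -4)

Scaling matrix:
[[5, 0], [0, 4]]
Result: (4 × 5, -1 × 4) = (20, -4)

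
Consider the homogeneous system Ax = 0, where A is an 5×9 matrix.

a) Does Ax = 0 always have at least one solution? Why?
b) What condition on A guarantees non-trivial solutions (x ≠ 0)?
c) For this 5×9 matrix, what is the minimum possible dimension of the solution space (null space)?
a) Yes, x = 0 is always a solution. b) When A has linearly dependent columns (rank < n). c) Minimum nullity = 4.

a) x = 0 satisfies A·0 = 0, so the zero vector is always a solution.
b) Non-trivial solutions exist iff the columns of A are linearly dependent, equivalently rank(A) < n (the number of columns).
c) By rank-nullity, rank(A) + nullity(A) = n = 9. Since A has only 5 rows, rank(A) ≤ 5, so nullity(A) ≥ 9 - 5 = 4.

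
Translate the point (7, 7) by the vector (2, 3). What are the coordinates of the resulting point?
(9, 10)

Translation by (2, 3):
x' = 7 + 2 = 9
y' = 7 + 3 = 10
Homogeneous matrix: [[1, 0, 2], [0, 1, 3], [0, 0, 1]]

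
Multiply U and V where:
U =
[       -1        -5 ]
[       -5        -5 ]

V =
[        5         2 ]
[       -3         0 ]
UV =
[       10        -2 ]
[      -10       -10 ]

Matrix multiplication: (UV)[i][j] = sum over k of U[i][k] * V[k][j].
  (UV)[0][0] = (-1)*(5) + (-5)*(-3) = 10
  (UV)[0][1] = (-1)*(2) + (-5)*(0) = -2
  (UV)[1][0] = (-5)*(5) + (-5)*(-3) = -10
  (UV)[1][1] = (-5)*(2) + (-5)*(0) = -10
UV =
[       10        -2 ]
[      -10       -10 ]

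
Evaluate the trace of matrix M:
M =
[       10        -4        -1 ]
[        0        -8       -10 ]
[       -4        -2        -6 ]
tr(M) = 10 - 8 - 6 = -4

The trace of a square matrix is the sum of its diagonal entries.
Diagonal entries of M: M[0][0] = 10, M[1][1] = -8, M[2][2] = -6.
tr(M) = 10 - 8 - 6 = -4.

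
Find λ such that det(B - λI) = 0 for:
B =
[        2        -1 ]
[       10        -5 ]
λ = -3, 0

Solve det(B - λI) = 0. For a 2×2 matrix the characteristic equation is λ² - (trace)λ + det = 0.
trace(B) = a + d = 2 - 5 = -3.
det(B) = a*d - b*c = (2)*(-5) - (-1)*(10) = -10 + 10 = 0.
Characteristic equation: λ² - (-3)λ + (0) = 0.
Discriminant = (-3)² - 4*(0) = 9 - 0 = 9.
λ = (-3 ± √9) / 2 = (-3 ± 3) / 2 = -3, 0.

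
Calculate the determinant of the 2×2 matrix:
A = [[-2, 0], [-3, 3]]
-6

For A = [[a, b], [c, d]], det(A) = a*d - b*c.
det(A) = (-2)*(3) - (0)*(-3) = -6 - 0 = -6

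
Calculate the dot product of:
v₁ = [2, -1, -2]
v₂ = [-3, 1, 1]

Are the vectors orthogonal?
-9, No

The dot product is the sum of products of corresponding components.
v₁·v₂ = (2)*(-3) + (-1)*(1) + (-2)*(1) = -6 - 1 - 2 = -9.
Two vectors are orthogonal iff their dot product is 0; here the dot product is -9, so the vectors are not orthogonal.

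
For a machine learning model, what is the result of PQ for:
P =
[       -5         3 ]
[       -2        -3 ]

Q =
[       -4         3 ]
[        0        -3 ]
PQ =
[       20       -24 ]
[        8         3 ]

Matrix multiplication: (PQ)[i][j] = sum over k of P[i][k] * Q[k][j].
  (PQ)[0][0] = (-5)*(-4) + (3)*(0) = 20
  (PQ)[0][1] = (-5)*(3) + (3)*(-3) = -24
  (PQ)[1][0] = (-2)*(-4) + (-3)*(0) = 8
  (PQ)[1][1] = (-2)*(3) + (-3)*(-3) = 3
PQ =
[       20       -24 ]
[        8         3 ]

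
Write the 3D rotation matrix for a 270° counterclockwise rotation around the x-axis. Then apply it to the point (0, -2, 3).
R = [[1, 0, 0], [0, 0, 1], [0, -1, 0]]; R·(0, -2, 3) = (0, 3, 2)

Rotation matrix for 270° around x-axis:
cos(270°) = 0, sin(270°) = -1
R = [[1, 0, 0], [0, 0, 1], [0, -1, 0]]
Apply to (0, -2, 3): R·[0, -2, 3]ᵀ = (0, 3, 2)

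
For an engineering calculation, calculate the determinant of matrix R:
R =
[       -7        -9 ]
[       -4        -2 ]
det(R) = -22

For a 2×2 matrix [[a, b], [c, d]], det = a*d - b*c.
det(R) = (-7)*(-2) - (-9)*(-4) = 14 - 36 = -22.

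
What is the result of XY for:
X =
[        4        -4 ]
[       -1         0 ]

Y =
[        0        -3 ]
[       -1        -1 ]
XY =
[        4        -8 ]
[        0         3 ]

Matrix multiplication: (XY)[i][j] = sum over k of X[i][k] * Y[k][j].
  (XY)[0][0] = (4)*(0) + (-4)*(-1) = 4
  (XY)[0][1] = (4)*(-3) + (-4)*(-1) = -8
  (XY)[1][0] = (-1)*(0) + (0)*(-1) = 0
  (XY)[1][1] = (-1)*(-3) + (0)*(-1) = 3
XY =
[        4        -8 ]
[        0         3 ]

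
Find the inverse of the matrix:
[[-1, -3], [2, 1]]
[[1/5, 3/5], [-2/5, -1/5]]

For [[a,b],[c,d]], inverse = (1/det)·[[d,-b],[-c,a]]
det = -1·1 - -3·2 = 5
Inverse = (1/5)·[[1, 3], [-2, -1]]
        = [[1/5, 3/5], [-2/5, -1/5]]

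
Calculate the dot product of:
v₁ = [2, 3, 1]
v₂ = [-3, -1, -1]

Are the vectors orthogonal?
-10, No

The dot product is the sum of products of corresponding components.
v₁·v₂ = (2)*(-3) + (3)*(-1) + (1)*(-1) = -6 - 3 - 1 = -10.
Two vectors are orthogonal iff their dot product is 0; here the dot product is -10, so the vectors are not orthogonal.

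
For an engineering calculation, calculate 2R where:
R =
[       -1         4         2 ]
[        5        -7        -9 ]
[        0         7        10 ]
2R =
[       -2         8         4 ]
[       10       -14       -18 ]
[        0        14        20 ]

Scalar multiplication is elementwise: (2R)[i][j] = 2 * R[i][j].
  (2R)[0][0] = 2 * (-1) = -2
  (2R)[0][1] = 2 * (4) = 8
  (2R)[0][2] = 2 * (2) = 4
  (2R)[1][0] = 2 * (5) = 10
  (2R)[1][1] = 2 * (-7) = -14
  (2R)[1][2] = 2 * (-9) = -18
  (2R)[2][0] = 2 * (0) = 0
  (2R)[2][1] = 2 * (7) = 14
  (2R)[2][2] = 2 * (10) = 20
2R =
[       -2         8         4 ]
[       10       -14       -18 ]
[        0        14        20 ]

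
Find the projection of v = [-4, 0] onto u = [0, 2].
[0, 0]

The projection of v onto u is proj_u(v) = ((v·u) / (u·u)) · u.
v·u = (-4)*(0) + (0)*(2) = 0.
u·u = (0)*(0) + (2)*(2) = 4.
coefficient = 0 / 4 = 0.
proj_u(v) = 0 · [0, 2] = [0, 0].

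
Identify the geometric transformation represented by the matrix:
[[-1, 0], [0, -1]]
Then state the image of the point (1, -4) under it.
rotation by 180° (or reflection through origin); image of (1, -4) is (-1, 4)

This matches the form [[cos θ, -sin θ], [sin θ, cos θ]] of a rotation matrix; reading off cos θ and sin θ gives the angle.
The matrix [[-1, 0], [0, -1]] represents: rotation by 180° (or reflection through origin).
Applying it to (1, -4): [-1·1 + 0·-4, 0·1 + -1·-4] = (-1, 4).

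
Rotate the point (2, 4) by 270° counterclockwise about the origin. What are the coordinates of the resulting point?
(4, -2)

Rotation matrix R(θ) = [[cos θ, -sin θ], [sin θ, cos θ]]; for θ = 270°:
R = [[0, 1], [-1, 0]]
Result: R × [2, 4]ᵀ = [0·2 + (1)·4, -1·2 + (0)·4]ᵀ = (4, -2)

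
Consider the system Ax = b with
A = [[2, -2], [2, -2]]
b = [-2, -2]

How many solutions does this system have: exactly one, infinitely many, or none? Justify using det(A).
Infinitely many solutions

det(A) = (2)*(-2) - (-2)*(2) = 0, so A is singular (column 2 is -1 times column 1).
b = [-2, -2] = -1 * column 1 of A, so b lies in the column space of A.
A singular matrix whose right-hand side is in its column space gives a 1-parameter family of solutions — infinitely many.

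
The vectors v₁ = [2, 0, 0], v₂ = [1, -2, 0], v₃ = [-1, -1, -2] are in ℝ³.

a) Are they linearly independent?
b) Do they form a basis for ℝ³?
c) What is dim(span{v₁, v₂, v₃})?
Yes independent, yes basis, dim = 3

Stack v₁, v₂, v₃ as rows of a 3×3 matrix.
[[2, 0, 0]; [1, -2, 0]; [-1, -1, -2]] is already lower triangular with nonzero diagonal entries (2, -2, -2), so its determinant is the product of the diagonal entries, det = (2)·(-2)·(-2) = 8 ≠ 0, and the rows are linearly independent.
Three linearly independent vectors in ℝ³ form a basis for ℝ³, so dim(span{v₁,v₂,v₃}) = 3.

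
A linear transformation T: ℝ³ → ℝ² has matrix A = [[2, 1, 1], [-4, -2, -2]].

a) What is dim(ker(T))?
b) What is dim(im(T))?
dim(ker) = 2, dim(im) = 1

Observe that row 2 = -2 × row 1 (so the rows are linearly dependent).
Thus rank(A) = 1 (only one linearly independent row).
dim(im(T)) = rank(A) = 1.
By the rank-nullity theorem applied to T: ℝ³ → ℝ², rank(A) + nullity(A) = 3 (the domain dimension), so dim(ker(T)) = 3 - 1 = 2.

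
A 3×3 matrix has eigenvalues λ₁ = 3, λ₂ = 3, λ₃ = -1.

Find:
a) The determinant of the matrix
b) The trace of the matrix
det = -9, trace = 5

Two standard eigenvalue identities:
- det(A) equals the product of the eigenvalues (counted with multiplicity).
- trace(A) equals the sum of the eigenvalues.
det(A) = (3)*(3)*(-1) = -9.
trace(A) = 3 + 3 - 1 = 5.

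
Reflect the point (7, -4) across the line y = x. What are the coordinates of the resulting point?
(-4, 7)

Reflection across line y = x: (7, -4) → (-4, 7)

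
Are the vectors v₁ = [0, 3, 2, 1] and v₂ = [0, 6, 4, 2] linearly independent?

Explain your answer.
No, linearly dependent (v₂ = 2·v₁)

Check whether there is a scalar k with v₂ = k·v₁.
Comparing components, k = 2 satisfies 2·[0, 3, 2, 1] = [0, 6, 4, 2].
Since v₂ is a scalar multiple of v₁, the two vectors are linearly dependent.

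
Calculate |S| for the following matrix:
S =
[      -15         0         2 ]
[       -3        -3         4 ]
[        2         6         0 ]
det(S) = 336

Expand along row 0 (cofactor expansion): det(S) = a*(e*i - f*h) - b*(d*i - f*g) + c*(d*h - e*g), where the 3×3 is [[a, b, c], [d, e, f], [g, h, i]].
Minor M_00 = (-3)*(0) - (4)*(6) = 0 - 24 = -24.
Minor M_01 = (-3)*(0) - (4)*(2) = 0 - 8 = -8.
Minor M_02 = (-3)*(6) - (-3)*(2) = -18 + 6 = -12.
det(S) = (-15)*(-24) - (0)*(-8) + (2)*(-12) = 360 + 0 - 24 = 336.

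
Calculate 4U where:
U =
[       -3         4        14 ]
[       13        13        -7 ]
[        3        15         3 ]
4U =
[      -12        16        56 ]
[       52        52       -28 ]
[       12        60        12 ]

Scalar multiplication is elementwise: (4U)[i][j] = 4 * U[i][j].
  (4U)[0][0] = 4 * (-3) = -12
  (4U)[0][1] = 4 * (4) = 16
  (4U)[0][2] = 4 * (14) = 56
  (4U)[1][0] = 4 * (13) = 52
  (4U)[1][1] = 4 * (13) = 52
  (4U)[1][2] = 4 * (-7) = -28
  (4U)[2][0] = 4 * (3) = 12
  (4U)[2][1] = 4 * (15) = 60
  (4U)[2][2] = 4 * (3) = 12
4U =
[      -12        16        56 ]
[       52        52       -28 ]
[       12        60        12 ]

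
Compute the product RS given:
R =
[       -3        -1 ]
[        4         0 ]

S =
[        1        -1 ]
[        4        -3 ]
RS =
[       -7         6 ]
[        4        -4 ]

Matrix multiplication: (RS)[i][j] = sum over k of R[i][k] * S[k][j].
  (RS)[0][0] = (-3)*(1) + (-1)*(4) = -7
  (RS)[0][1] = (-3)*(-1) + (-1)*(-3) = 6
  (RS)[1][0] = (4)*(1) + (0)*(4) = 4
  (RS)[1][1] = (4)*(-1) + (0)*(-3) = -4
RS =
[       -7         6 ]
[        4        -4 ]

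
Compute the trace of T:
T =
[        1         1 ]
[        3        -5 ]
tr(T) = 1 - 5 = -4

The trace of a square matrix is the sum of its diagonal entries.
Diagonal entries of T: T[0][0] = 1, T[1][1] = -5.
tr(T) = 1 - 5 = -4.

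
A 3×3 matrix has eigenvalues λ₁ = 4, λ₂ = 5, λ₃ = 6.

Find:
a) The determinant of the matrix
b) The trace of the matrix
det = 120, trace = 15

Two standard eigenvalue identities:
- det(A) equals the product of the eigenvalues (counted with multiplicity).
- trace(A) equals the sum of the eigenvalues.
det(A) = (4)*(5)*(6) = 120.
trace(A) = 4 + 5 + 6 = 15.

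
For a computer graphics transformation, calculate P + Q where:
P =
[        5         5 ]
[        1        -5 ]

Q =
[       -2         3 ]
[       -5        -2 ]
P + Q =
[        3         8 ]
[       -4        -7 ]

Matrix addition is elementwise: (P+Q)[i][j] = P[i][j] + Q[i][j].
  (P+Q)[0][0] = (5) + (-2) = 3
  (P+Q)[0][1] = (5) + (3) = 8
  (P+Q)[1][0] = (1) + (-5) = -4
  (P+Q)[1][1] = (-5) + (-2) = -7
P + Q =
[        3         8 ]
[       -4        -7 ]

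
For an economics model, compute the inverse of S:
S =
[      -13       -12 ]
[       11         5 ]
det(S) = 67
S⁻¹ =
[     5/67     12/67 ]
[   -11/67    -13/67 ]

For a 2×2 matrix S = [[a, b], [c, d]] with det(S) ≠ 0, S⁻¹ = (1/det(S)) * [[d, -b], [-c, a]].
det(S) = (-13)*(5) - (-12)*(11) = -65 + 132 = 67.
S⁻¹ = (1/67) * [[5, 12], [-11, -13]].
Dividing each entry by 67 and reducing:
S⁻¹ =
[     5/67     12/67 ]
[   -11/67    -13/67 ]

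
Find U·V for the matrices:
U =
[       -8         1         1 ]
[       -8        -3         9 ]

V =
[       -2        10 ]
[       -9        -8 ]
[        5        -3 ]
UV =
[       12       -91 ]
[       88       -83 ]

Matrix multiplication: (UV)[i][j] = sum over k of U[i][k] * V[k][j].
  (UV)[0][0] = (-8)*(-2) + (1)*(-9) + (1)*(5) = 12
  (UV)[0][1] = (-8)*(10) + (1)*(-8) + (1)*(-3) = -91
  (UV)[1][0] = (-8)*(-2) + (-3)*(-9) + (9)*(5) = 88
  (UV)[1][1] = (-8)*(10) + (-3)*(-8) + (9)*(-3) = -83
UV =
[       12       -91 ]
[       88       -83 ]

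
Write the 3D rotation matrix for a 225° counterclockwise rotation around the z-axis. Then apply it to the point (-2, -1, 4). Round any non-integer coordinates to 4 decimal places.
R = [[-√2/2, √2/2, 0], [-√2/2, -√2/2, 0], [0, 0, 1]]; R·(-2, -1, 4) = (0.7071, 2.1213, 4.0000)

Rotation matrix for 225° around z-axis:
cos(225°) = -√2/2, sin(225°) = -√2/2
R = [[-√2/2, √2/2, 0], [-√2/2, -√2/2, 0], [0, 0, 1]]
Apply to (-2, -1, 4): R·[-2, -1, 4]ᵀ = (0.7071, 2.1213, 4.0000)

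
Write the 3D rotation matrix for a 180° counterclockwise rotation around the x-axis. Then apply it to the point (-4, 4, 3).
R = [[1, 0, 0], [0, -1, 0], [0, 0, -1]]; R·(-4, 4, 3) = (-4, -4, -3)

Rotation matrix for 180° around x-axis:
cos(180°) = -1, sin(180°) = 0
R = [[1, 0, 0], [0, -1, 0], [0, 0, -1]]
Apply to (-4, 4, 3): R·[-4, 4, 3]ᵀ = (-4, -4, -3)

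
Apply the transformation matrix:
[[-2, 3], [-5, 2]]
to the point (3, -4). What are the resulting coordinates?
(-18, -23)

Matrix multiplication:
[[-2, 3], [-5, 2]] × [3, -4]ᵀ
= [-2×3 + 3×-4, -5×3 + 2×-4]ᵀ
= [-18.0000, -23.0000]ᵀ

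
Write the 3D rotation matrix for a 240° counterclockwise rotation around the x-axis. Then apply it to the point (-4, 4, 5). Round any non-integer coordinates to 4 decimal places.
R = [[1, 0, 0], [0, -1/2, √3/2], [0, -√3/2, -1/2]]; R·(-4, 4, 5) = (-4.0000, 2.3301, -5.9641)

Rotation matrix for 240° around x-axis:
cos(240°) = -1/2, sin(240°) = -√3/2
R = [[1, 0, 0], [0, -1/2, √3/2], [0, -√3/2, -1/2]]
Apply to (-4, 4, 5): R·[-4, 4, 5]ᵀ = (-4.0000, 2.3301, -5.9641)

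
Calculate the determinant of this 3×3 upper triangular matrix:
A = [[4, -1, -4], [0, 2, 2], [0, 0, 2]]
16

The determinant of a triangular matrix is the product of its diagonal entries (the off-diagonal entries above the diagonal do not affect it).
det(A) = (4) * (2) * (2) = 16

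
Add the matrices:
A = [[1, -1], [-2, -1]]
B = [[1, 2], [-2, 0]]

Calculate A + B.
[[2, 1], [-4, -1]]

Add corresponding elements:
(1)+(1)=2
(-1)+(2)=1
(-2)+(-2)=-4
(-1)+(0)=-1
A + B = [[2, 1], [-4, -1]]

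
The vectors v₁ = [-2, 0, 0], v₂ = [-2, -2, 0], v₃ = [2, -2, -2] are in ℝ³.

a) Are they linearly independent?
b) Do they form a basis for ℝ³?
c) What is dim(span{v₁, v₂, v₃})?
Yes independent, yes basis, dim = 3

Stack v₁, v₂, v₃ as rows of a 3×3 matrix.
[[-2, 0, 0]; [-2, -2, 0]; [2, -2, -2]] is already lower triangular with nonzero diagonal entries (-2, -2, -2), so its determinant is the product of the diagonal entries, det = (-2)·(-2)·(-2) = -8 ≠ 0, and the rows are linearly independent.
Three linearly independent vectors in ℝ³ form a basis for ℝ³, so dim(span{v₁,v₂,v₃}) = 3.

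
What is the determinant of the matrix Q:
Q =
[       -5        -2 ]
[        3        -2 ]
det(Q) = 16

For a 2×2 matrix [[a, b], [c, d]], det = a*d - b*c.
det(Q) = (-5)*(-2) - (-2)*(3) = 10 + 6 = 16.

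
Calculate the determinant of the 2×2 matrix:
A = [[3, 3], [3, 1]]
-6

For A = [[a, b], [c, d]], det(A) = a*d - b*c.
det(A) = (3)*(1) - (3)*(3) = 3 - 9 = -6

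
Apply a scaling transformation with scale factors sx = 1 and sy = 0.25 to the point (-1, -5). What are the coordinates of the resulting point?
(-1, -1.25)

Scaling matrix:
[[1, 0], [0, 0.25]]
Result: (-1 × 1, -5 × 0.25) = (-1, -1.25)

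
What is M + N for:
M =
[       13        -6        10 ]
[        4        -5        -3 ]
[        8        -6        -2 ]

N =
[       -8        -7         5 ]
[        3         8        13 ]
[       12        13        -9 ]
M + N =
[        5       -13        15 ]
[        7         3        10 ]
[       20         7       -11 ]

Matrix addition is elementwise: (M+N)[i][j] = M[i][j] + N[i][j].
  (M+N)[0][0] = (13) + (-8) = 5
  (M+N)[0][1] = (-6) + (-7) = -13
  (M+N)[0][2] = (10) + (5) = 15
  (M+N)[1][0] = (4) + (3) = 7
  (M+N)[1][1] = (-5) + (8) = 3
  (M+N)[1][2] = (-3) + (13) = 10
  (M+N)[2][0] = (8) + (12) = 20
  (M+N)[2][1] = (-6) + (13) = 7
  (M+N)[2][2] = (-2) + (-9) = -11
M + N =
[        5       -13        15 ]
[        7         3        10 ]
[       20         7       -11 ]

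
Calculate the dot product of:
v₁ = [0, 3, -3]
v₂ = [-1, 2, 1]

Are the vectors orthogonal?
3, No

The dot product is the sum of products of corresponding components.
v₁·v₂ = (0)*(-1) + (3)*(2) + (-3)*(1) = 0 + 6 - 3 = 3.
Two vectors are orthogonal iff their dot product is 0; here the dot product is 3, so the vectors are not orthogonal.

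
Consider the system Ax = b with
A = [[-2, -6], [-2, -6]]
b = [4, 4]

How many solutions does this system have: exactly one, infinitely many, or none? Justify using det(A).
Infinitely many solutions

det(A) = (-2)*(-6) - (-6)*(-2) = 0, so A is singular (column 2 is 3 times column 1).
b = [4, 4] = -2 * column 1 of A, so b lies in the column space of A.
A singular matrix whose right-hand side is in its column space gives a 1-parameter family of solutions — infinitely many.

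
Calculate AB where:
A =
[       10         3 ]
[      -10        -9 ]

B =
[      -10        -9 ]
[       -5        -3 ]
AB =
[     -115       -99 ]
[      145       117 ]

Matrix multiplication: (AB)[i][j] = sum over k of A[i][k] * B[k][j].
  (AB)[0][0] = (10)*(-10) + (3)*(-5) = -115
  (AB)[0][1] = (10)*(-9) + (3)*(-3) = -99
  (AB)[1][0] = (-10)*(-10) + (-9)*(-5) = 145
  (AB)[1][1] = (-10)*(-9) + (-9)*(-3) = 117
AB =
[     -115       -99 ]
[      145       117 ]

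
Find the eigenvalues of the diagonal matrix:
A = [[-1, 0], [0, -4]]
λ₁ = -1, λ₂ = -4

The characteristic polynomial of A is det(A - λI) = (-1 - λ)(-4 - λ) = 0.
The roots are λ = -1 and λ = -4, so the eigenvalues are the diagonal entries.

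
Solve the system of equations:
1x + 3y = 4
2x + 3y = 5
x = 1, y = 1

Use elimination (row reduction):
Equation 1: 1x + 3y = 4.
Equation 2: 2x + 3y = 5.
Multiply Eq1 by 2 and Eq2 by 1: 2x + 6y = 8;  2x + 3y = 5.
Subtract: (-3)y = -3, so y = 1.
Back-substitute into Eq1: 1x + 3*(1) = 4, so x = 1.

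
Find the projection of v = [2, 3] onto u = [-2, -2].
[5/2, 5/2]

The projection of v onto u is proj_u(v) = ((v·u) / (u·u)) · u.
v·u = (2)*(-2) + (3)*(-2) = -10.
u·u = (-2)*(-2) + (-2)*(-2) = 8.
coefficient = -10 / 8 = -5/4.
proj_u(v) = -5/4 · [-2, -2] = [5/2, 5/2].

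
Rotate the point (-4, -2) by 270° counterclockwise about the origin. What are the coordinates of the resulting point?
(-2, 4)

Rotation matrix R(θ) = [[cos θ, -sin θ], [sin θ, cos θ]]; for θ = 270°:
R = [[0, 1], [-1, 0]]
Result: R × [-4, -2]ᵀ = [0·-4 + (1)·-2, -1·-4 + (0)·-2]ᵀ = (-2, 4)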